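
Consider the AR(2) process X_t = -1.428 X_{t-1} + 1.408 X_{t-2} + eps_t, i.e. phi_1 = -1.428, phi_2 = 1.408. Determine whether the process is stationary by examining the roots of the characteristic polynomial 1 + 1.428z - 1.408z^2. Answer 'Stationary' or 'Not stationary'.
\text{Not stationary}

The AR(p) characteristic polynomial is P(z) = 1 + 1.428z - 1.408z^2.
Stationarity requires all roots to lie outside the unit circle, i.e. |z| > 1 for every root.
Set 1 + (1.428) z + (-1.408) z^2 = 0, i.e. a z^2 + b z + c = 0 with a = -1.408, b = 1.428, c = 1.
Discriminant D = b^2 - 4ac = (1.428)^2 - 4*(-1.408)*1 = 2.039184 - (-5.632) = 7.671184.
D >= 0, so the roots are real: z = (-b +/- sqrt(D)) / (2a) = (-1.428 +/- 2.76969) / (-2.816).
  z_1 = (-1.428 + 2.76969) / (-2.816) = -0.4765,   |z_1| = 0.4765.
  z_2 = (-1.428 - 2.76969) / (-2.816) = 1.4907,   |z_2| = 1.4907.
Moduli of all roots: 0.4765, 1.4907.
All moduli strictly greater than 1? No.
Verdict: Not stationary.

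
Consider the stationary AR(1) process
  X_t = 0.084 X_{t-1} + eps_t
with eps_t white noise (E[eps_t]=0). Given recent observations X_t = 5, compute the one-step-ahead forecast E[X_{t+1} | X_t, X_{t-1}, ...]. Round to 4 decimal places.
E[X_{t+1} \mid \mathcal F_t] = 0.4200

For an AR(p) model X_t = c + sum_i phi_i X_{t-i} + eps_t, the
one-step-ahead conditional mean is
  E[X_{t+1} | X_t, ...] = c + sum_i phi_i X_{t+1-i}.
Substitute known values:
  E[X_{t+1} | ...] = (0.084) * (5)
                   = 0.4200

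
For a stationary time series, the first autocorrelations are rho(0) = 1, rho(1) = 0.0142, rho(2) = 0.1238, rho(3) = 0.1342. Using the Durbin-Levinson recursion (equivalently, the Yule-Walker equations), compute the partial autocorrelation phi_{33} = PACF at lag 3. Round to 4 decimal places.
\phi_{33} = 0.1330

The PACF at lag k is phi_{kk}, the last component of the solution
to the Yule-Walker system G_k phi = r_k where
  (G_k)_{ij} = rho(|i - j|), (r_k)_i = rho(i), i,j = 1..k.
Equivalently, Durbin-Levinson gives phi_{kk} iteratively:
  phi_{11} = rho(1)
  phi_{kk} = [rho(k) - sum_{j=1..k-1} phi_{k-1,j} rho(k-j)]
            / [1 - sum_{j=1..k-1} phi_{k-1,j} rho(j)],
  phi_{k,j} = phi_{k-1,j} - phi_{kk} phi_{k-1,k-j},  j = 1..k-1.
Step k = 1:
  phi_11 = rho(1) = 0.0142.
Step k = 2:
  phi_22 = [rho(2) - phi_11 rho(1)] / [1 - phi_11 rho(1)] = [0.1238 - (0.0142)(0.0142)] / [1 - (0.0142)(0.0142)]
         = 0.12359836 / 0.99979836 = 0.123623.
  Update: phi_21 = phi_11 - phi_22 phi_11 = 0.0142 - (0.123623)(0.0142) = 0.012445.
Step k = 3:
  phi_33 = [rho(3) - phi_21 rho(2) - phi_22 rho(1)] / [1 - phi_21 rho(1) - phi_22 rho(2)]
    numerator   = 0.1342 - (0.012445)(0.1238) - (0.123623)(0.0142) = 0.13090391
    denominator = 1 - (0.012445)(0.0142) - (0.123623)(0.1238) = 0.98451872
  phi_33 = 0.13090391 / 0.98451872 = 0.133.
Therefore phi_{33} = 0.1330.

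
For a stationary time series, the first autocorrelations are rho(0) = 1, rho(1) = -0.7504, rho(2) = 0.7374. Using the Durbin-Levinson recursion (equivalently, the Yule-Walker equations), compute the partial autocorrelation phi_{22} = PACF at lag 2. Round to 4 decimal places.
\phi_{22} = 0.3989

The PACF at lag k is phi_{kk}, the last component of the solution
to the Yule-Walker system G_k phi = r_k where
  (G_k)_{ij} = rho(|i - j|), (r_k)_i = rho(i), i,j = 1..k.
Equivalently, Durbin-Levinson gives phi_{kk} iteratively:
  phi_{11} = rho(1)
  phi_{kk} = [rho(k) - sum_{j=1..k-1} phi_{k-1,j} rho(k-j)]
            / [1 - sum_{j=1..k-1} phi_{k-1,j} rho(j)],
  phi_{k,j} = phi_{k-1,j} - phi_{kk} phi_{k-1,k-j},  j = 1..k-1.
Step k = 1:
  phi_11 = rho(1) = -0.7504.
Step k = 2:
  phi_22 = [rho(2) - phi_11 rho(1)] / [1 - phi_11 rho(1)] = [0.7374 - (-0.7504)(-0.7504)] / [1 - (-0.7504)(-0.7504)]
         = 0.17429984 / 0.43689984 = 0.3989.
Therefore phi_{22} = 0.3989.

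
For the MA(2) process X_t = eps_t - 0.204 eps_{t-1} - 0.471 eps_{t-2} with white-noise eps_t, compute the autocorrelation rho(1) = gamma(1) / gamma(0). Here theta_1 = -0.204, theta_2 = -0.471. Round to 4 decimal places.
\rho(1) = -0.0854

For an MA(q) process with theta_0 = 1, the autocovariance is
  gamma(k) = sigma^2 * sum_{i=0..q-k} theta_i * theta_{i+k},
and rho(k) = gamma(k) / gamma(0). Sigma^2 cancels.
  numerator   = (1)*(-0.204) + (-0.204)*(-0.471) = -0.107916.
  denominator = (1)^2 + (-0.204)^2 + (-0.471)^2 = 1.263457.
  rho(1) = -0.107916 / 1.263457 = -0.0854.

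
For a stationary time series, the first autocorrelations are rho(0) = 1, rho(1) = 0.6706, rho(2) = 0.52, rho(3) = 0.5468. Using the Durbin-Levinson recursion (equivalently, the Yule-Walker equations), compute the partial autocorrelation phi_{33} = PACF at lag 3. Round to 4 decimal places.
\phi_{33} = 0.2900

The PACF at lag k is phi_{kk}, the last component of the solution
to the Yule-Walker system G_k phi = r_k where
  (G_k)_{ij} = rho(|i - j|), (r_k)_i = rho(i), i,j = 1..k.
Equivalently, Durbin-Levinson gives phi_{kk} iteratively:
  phi_{11} = rho(1)
  phi_{kk} = [rho(k) - sum_{j=1..k-1} phi_{k-1,j} rho(k-j)]
            / [1 - sum_{j=1..k-1} phi_{k-1,j} rho(j)],
  phi_{k,j} = phi_{k-1,j} - phi_{kk} phi_{k-1,k-j},  j = 1..k-1.
Step k = 1:
  phi_11 = rho(1) = 0.6706.
Step k = 2:
  phi_22 = [rho(2) - phi_11 rho(1)] / [1 - phi_11 rho(1)] = [0.52 - (0.6706)(0.6706)] / [1 - (0.6706)(0.6706)]
         = 0.07029564 / 0.55029564 = 0.127742.
  Update: phi_21 = phi_11 - phi_22 phi_11 = 0.6706 - (0.127742)(0.6706) = 0.584936.
Step k = 3:
  phi_33 = [rho(3) - phi_21 rho(2) - phi_22 rho(1)] / [1 - phi_21 rho(1) - phi_22 rho(2)]
    numerator   = 0.5468 - (0.584936)(0.52) - (0.127742)(0.6706) = 0.15696952
    denominator = 1 - (0.584936)(0.6706) - (0.127742)(0.52) = 0.54131596
  phi_33 = 0.15696952 / 0.54131596 = 0.29.
Therefore phi_{33} = 0.2900.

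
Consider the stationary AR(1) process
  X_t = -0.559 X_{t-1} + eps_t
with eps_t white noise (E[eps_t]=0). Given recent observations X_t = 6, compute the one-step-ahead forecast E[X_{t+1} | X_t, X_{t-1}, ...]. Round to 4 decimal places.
E[X_{t+1} \mid \mathcal F_t] = -3.3540

For an AR(p) model X_t = c + sum_i phi_i X_{t-i} + eps_t, the
one-step-ahead conditional mean is
  E[X_{t+1} | X_t, ...] = c + sum_i phi_i X_{t+1-i}.
Substitute known values:
  E[X_{t+1} | ...] = (-0.559) * (6)
                   = -3.3540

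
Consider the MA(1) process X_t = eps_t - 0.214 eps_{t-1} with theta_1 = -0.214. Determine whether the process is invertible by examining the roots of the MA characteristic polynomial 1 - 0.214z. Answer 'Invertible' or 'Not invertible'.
\text{Invertible}

The MA(q) characteristic polynomial is P(z) = 1 - 0.214z.
Invertibility requires all roots to lie outside the unit circle, i.e. |z| > 1 for every root.
This is linear in z: 1 + (-0.214) z = 0  =>  z = -1/(-0.214) = 4.672897,  |z| = 4.672897.
Moduli of all roots: 4.6729.
All moduli strictly greater than 1? Yes.
Verdict: Invertible.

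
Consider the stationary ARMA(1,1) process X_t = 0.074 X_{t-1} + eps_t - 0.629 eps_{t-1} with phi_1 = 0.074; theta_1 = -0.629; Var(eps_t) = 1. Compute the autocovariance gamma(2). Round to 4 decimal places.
\gamma(2) = -0.0394

Multiply the model equation by X_{t-k} and take expectations. With theta_0 = psi_0 = 1 and psi_j the MA(infinity) weights, this gives
  gamma(k) - sum_i phi_i gamma(k-i) = c_k,
  c_k = sigma^2 * sum_{j=k..q} theta_j psi_{j-k}   (c_k = 0 for k > q),
using gamma(-m) = gamma(m).
psi-weights needed (psi_j = theta_j + sum_i phi_i psi_{j-i}):
  psi_1 = theta_1 + phi_1 = -0.629 + (0.074) = -0.555
Right-hand sides:
  c_0 = sigma^2 (1 + theta_1 psi_1) = 1 * (1 + (-0.629)(-0.555)) = 1 * 1.349095 = 1.349095
  c_1 = sigma^2 theta_1 = 1 * (-0.629) = -0.629
  c_2 = 0
Equations for k = 0 and k = 1 (AR order 1):
  gamma(0) = phi_1 gamma(1) + c_0
  gamma(1) = phi_1 gamma(0) + c_1
Substituting the second into the first: gamma(0) (1 - phi_1^2) = c_0 + phi_1 c_1, so
  gamma(0) = (c_0 + phi_1 c_1) / (1 - phi_1^2) = (1.349095 + (0.074)(-0.629)) / (1 - (0.074)^2) = 1.302549 / 0.994524 = 1.309721.
  gamma(1) = phi_1 gamma(0) + c_1 = (0.074)(1.309721) + (-0.629) = -0.532081.
For k = 2 (> q): gamma(2) = phi_1 gamma(1) = (0.074)(-0.532081) = -0.039374.
Therefore gamma(2) = -0.0394 (to 4 decimal places).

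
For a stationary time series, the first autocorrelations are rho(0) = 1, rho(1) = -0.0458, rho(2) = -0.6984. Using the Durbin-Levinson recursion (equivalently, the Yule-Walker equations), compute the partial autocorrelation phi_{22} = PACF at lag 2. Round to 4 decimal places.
\phi_{22} = -0.7020

The PACF at lag k is phi_{kk}, the last component of the solution
to the Yule-Walker system G_k phi = r_k where
  (G_k)_{ij} = rho(|i - j|), (r_k)_i = rho(i), i,j = 1..k.
Equivalently, Durbin-Levinson gives phi_{kk} iteratively:
  phi_{11} = rho(1)
  phi_{kk} = [rho(k) - sum_{j=1..k-1} phi_{k-1,j} rho(k-j)]
            / [1 - sum_{j=1..k-1} phi_{k-1,j} rho(j)],
  phi_{k,j} = phi_{k-1,j} - phi_{kk} phi_{k-1,k-j},  j = 1..k-1.
Step k = 1:
  phi_11 = rho(1) = -0.0458.
Step k = 2:
  phi_22 = [rho(2) - phi_11 rho(1)] / [1 - phi_11 rho(1)] = [-0.6984 - (-0.0458)(-0.0458)] / [1 - (-0.0458)(-0.0458)]
         = -0.70049764 / 0.99790236 = -0.702.
Therefore phi_{22} = -0.7020.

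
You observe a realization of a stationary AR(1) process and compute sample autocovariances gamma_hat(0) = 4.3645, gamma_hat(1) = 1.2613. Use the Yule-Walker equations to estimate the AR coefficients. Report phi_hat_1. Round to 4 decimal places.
\hat\phi_{1} = 0.2890

The Yule-Walker equations for an AR(p) process read, in matrix form,
  Gamma_p phi = r_p,   with   (Gamma_p)_{ij} = gamma(|i - j|),
                       (r_p)_i = gamma(i),   i,j = 1..p.
Substitute the sample gammas (Toeplitz matrix and right-hand side of size 1):
  Gamma_p = [[4.3645]]
  r_p     = [1.2613]
With p = 1 this is the single equation gamma(0) phi_1 = gamma(1):
  phi_hat_1 = gamma(1) / gamma(0) = 1.2613 / 4.3645 = 0.2890.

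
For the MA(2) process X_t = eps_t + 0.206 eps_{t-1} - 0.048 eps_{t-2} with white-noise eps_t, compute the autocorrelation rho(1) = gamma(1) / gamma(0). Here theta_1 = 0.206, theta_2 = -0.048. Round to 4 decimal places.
\rho(1) = 0.1877

For an MA(q) process with theta_0 = 1, the autocovariance is
  gamma(k) = sigma^2 * sum_{i=0..q-k} theta_i * theta_{i+k},
and rho(k) = gamma(k) / gamma(0). Sigma^2 cancels.
  numerator   = (1)*(0.206) + (0.206)*(-0.048) = 0.196112.
  denominator = (1)^2 + (0.206)^2 + (-0.048)^2 = 1.04474.
  rho(1) = 0.196112 / 1.04474 = 0.1877.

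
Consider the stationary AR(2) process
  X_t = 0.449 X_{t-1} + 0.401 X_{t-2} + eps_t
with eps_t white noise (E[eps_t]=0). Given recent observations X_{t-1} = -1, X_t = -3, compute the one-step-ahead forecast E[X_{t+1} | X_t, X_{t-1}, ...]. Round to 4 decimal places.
E[X_{t+1} \mid \mathcal F_t] = -1.7480

For an AR(p) model X_t = c + sum_i phi_i X_{t-i} + eps_t, the
one-step-ahead conditional mean is
  E[X_{t+1} | X_t, ...] = c + sum_i phi_i X_{t+1-i}.
Substitute known values:
  E[X_{t+1} | ...] = (0.449) * (-3) + (0.401) * (-1)
                   = -1.7480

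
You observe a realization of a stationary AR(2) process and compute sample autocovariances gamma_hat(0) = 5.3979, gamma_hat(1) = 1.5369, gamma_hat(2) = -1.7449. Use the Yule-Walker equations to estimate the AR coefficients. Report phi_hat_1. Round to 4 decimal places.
\hat\phi_{1} = 0.4100

The Yule-Walker equations for an AR(p) process read, in matrix form,
  Gamma_p phi = r_p,   with   (Gamma_p)_{ij} = gamma(|i - j|),
                       (r_p)_i = gamma(i),   i,j = 1..p.
Substitute the sample gammas (Toeplitz matrix and right-hand side of size 2):
  Gamma_p = [[5.3979, 1.5369], [1.5369, 5.3979]]
  r_p     = [1.5369, -1.7449]
Written out:
  5.3979 phi_1 + 1.5369 phi_2 = 1.5369
  1.5369 phi_1 + 5.3979 phi_2 = -1.7449
Solve by Cramer's rule:
  det = gamma(0)^2 - gamma(1)^2 = (5.3979)^2 - (1.5369)^2 = 29.13732441 - 2.36206161 = 26.7752628
  phi_hat_1 = [gamma(1) gamma(0) - gamma(1) gamma(2)] / det = [(1.5369)(5.3979) - (1.5369)(-1.7449)] / 26.7752628 = 10.97776932 / 26.7752628 = 0.41
  phi_hat_2 = [gamma(0) gamma(2) - gamma(1)^2] / det = [(5.3979)(-1.7449) - (1.5369)^2] / 26.7752628 = -11.78085732 / 26.7752628 = -0.44
So phi_hat = [0.4100, -0.4400].
Therefore phi_hat_1 = 0.4100.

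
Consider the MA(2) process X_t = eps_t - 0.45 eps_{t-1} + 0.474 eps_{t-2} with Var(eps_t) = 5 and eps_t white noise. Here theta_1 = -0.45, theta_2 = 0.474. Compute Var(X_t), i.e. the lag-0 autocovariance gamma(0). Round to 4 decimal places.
\gamma(0) = 7.1359

For an MA(q) process X_t = eps_t + sum_i theta_i eps_{t-i} with
Var(eps_t) = sigma^2, the variance is
  gamma(0) = sigma^2 * (1 + sum_i theta_i^2).
  sum_i theta_i^2 = (-0.45)^2 + (0.474)^2 = 0.2025 + 0.224676 = 0.427176.
  gamma(0) = 5 * (1 + 0.427176) = 5 * 1.427176 = 7.13588, which rounds to 7.1359.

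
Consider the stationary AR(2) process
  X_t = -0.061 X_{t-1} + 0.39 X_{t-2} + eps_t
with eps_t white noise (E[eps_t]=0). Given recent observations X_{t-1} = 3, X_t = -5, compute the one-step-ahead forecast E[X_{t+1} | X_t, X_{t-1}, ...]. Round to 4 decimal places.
E[X_{t+1} \mid \mathcal F_t] = 1.4750

For an AR(p) model X_t = c + sum_i phi_i X_{t-i} + eps_t, the
one-step-ahead conditional mean is
  E[X_{t+1} | X_t, ...] = c + sum_i phi_i X_{t+1-i}.
Substitute known values:
  E[X_{t+1} | ...] = (-0.061) * (-5) + (0.39) * (3)
                   = 1.4750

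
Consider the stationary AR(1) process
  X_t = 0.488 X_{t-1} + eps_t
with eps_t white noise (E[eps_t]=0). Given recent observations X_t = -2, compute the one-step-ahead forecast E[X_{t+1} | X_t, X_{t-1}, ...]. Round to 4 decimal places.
E[X_{t+1} \mid \mathcal F_t] = -0.9760

For an AR(p) model X_t = c + sum_i phi_i X_{t-i} + eps_t, the
one-step-ahead conditional mean is
  E[X_{t+1} | X_t, ...] = c + sum_i phi_i X_{t+1-i}.
Substitute known values:
  E[X_{t+1} | ...] = (0.488) * (-2)
                   = -0.9760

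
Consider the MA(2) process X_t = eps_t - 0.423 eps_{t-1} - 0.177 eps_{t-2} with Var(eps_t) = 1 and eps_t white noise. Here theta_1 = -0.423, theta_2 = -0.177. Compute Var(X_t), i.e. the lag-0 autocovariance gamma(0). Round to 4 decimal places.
\gamma(0) = 1.2103

For an MA(q) process X_t = eps_t + sum_i theta_i eps_{t-i} with
Var(eps_t) = sigma^2, the variance is
  gamma(0) = sigma^2 * (1 + sum_i theta_i^2).
  sum_i theta_i^2 = (-0.423)^2 + (-0.177)^2 = 0.178929 + 0.031329 = 0.210258.
  gamma(0) = 1 * (1 + 0.210258) = 1 * 1.210258 = 1.210258, which rounds to 1.2103.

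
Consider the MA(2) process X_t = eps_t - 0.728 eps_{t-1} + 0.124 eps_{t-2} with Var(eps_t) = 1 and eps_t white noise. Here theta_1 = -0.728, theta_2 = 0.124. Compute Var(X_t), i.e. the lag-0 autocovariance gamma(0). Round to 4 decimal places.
\gamma(0) = 1.5454

For an MA(q) process X_t = eps_t + sum_i theta_i eps_{t-i} with
Var(eps_t) = sigma^2, the variance is
  gamma(0) = sigma^2 * (1 + sum_i theta_i^2).
  sum_i theta_i^2 = (-0.728)^2 + (0.124)^2 = 0.529984 + 0.015376 = 0.54536.
  gamma(0) = 1 * (1 + 0.54536) = 1 * 1.54536 = 1.54536, which rounds to 1.5454.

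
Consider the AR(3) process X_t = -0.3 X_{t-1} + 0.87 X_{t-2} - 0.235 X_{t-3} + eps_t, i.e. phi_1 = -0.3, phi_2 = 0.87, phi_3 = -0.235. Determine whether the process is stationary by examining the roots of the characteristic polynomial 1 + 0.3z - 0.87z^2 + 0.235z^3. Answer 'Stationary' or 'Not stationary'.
\text{Not stationary}

The AR(p) characteristic polynomial is P(z) = 1 + 0.3z - 0.87z^2 + 0.235z^3.
Stationarity requires all roots to lie outside the unit circle, i.e. |z| > 1 for every root.
Degree 3: look for a simple real root z0 first, then factor out (1 - z/z0) and solve the remaining quadratic.
Testing z0 = 2: P(2) = 1 + (0.3)(2) + (-0.87)(2)^2 + (0.235)(2)^3
  = 1 + (0.6) + (-3.48) + (1.88) = 0.  So z_0 = 2 is a root, |z_0| = 2.
Divide out the factor (1 - 0.5 z) = (1 - z/z0) (since 1/z0 = 0.5):
  P(z) = (1 - 0.5 z)(1 + (0.8) z + (-0.47) z^2)
  [check: z-coef 0.8 - (0.5) = 0.3; z^2-coef -0.47 - (0.5)(0.8) = -0.87; z^3-coef -(0.5)(-0.47) = 0.235.]
Remaining roots from the quadratic factor 1 + (0.8) z + (-0.47) z^2:
  Set 1 + (0.8) z + (-0.47) z^2 = 0, i.e. a z^2 + b z + c = 0 with a = -0.47, b = 0.8, c = 1.
  Discriminant D = b^2 - 4ac = (0.8)^2 - 4*(-0.47)*1 = 0.64 - (-1.88) = 2.52.
  D >= 0, so the roots are real: z = (-b +/- sqrt(D)) / (2a) = (-0.8 +/- 1.587451) / (-0.94).
    z_1 = (-0.8 + 1.587451) / (-0.94) = -0.8377,   |z_1| = 0.8377.
    z_2 = (-0.8 - 1.587451) / (-0.94) = 2.5398,   |z_2| = 2.5398.
Moduli of all roots: 2.0000, 0.8377, 2.5398.
All moduli strictly greater than 1? No.
Verdict: Not stationary.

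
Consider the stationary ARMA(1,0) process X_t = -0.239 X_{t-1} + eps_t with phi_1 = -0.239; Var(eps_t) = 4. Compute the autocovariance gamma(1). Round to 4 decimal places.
\gamma(1) = -1.0139

Multiply the model equation by X_{t-k} and take expectations. With theta_0 = psi_0 = 1 and psi_j the MA(infinity) weights, this gives
  gamma(k) - sum_i phi_i gamma(k-i) = c_k,
  c_k = sigma^2 * sum_{j=k..q} theta_j psi_{j-k}   (c_k = 0 for k > q),
using gamma(-m) = gamma(m).
Pure AR (q = 0): c_0 = sigma^2 = 4, c_k = 0 for k >= 1.
Equations for k = 0 and k = 1 (AR order 1):
  gamma(0) = phi_1 gamma(1) + c_0
  gamma(1) = phi_1 gamma(0) + c_1
Substituting the second into the first: gamma(0) (1 - phi_1^2) = c_0 + phi_1 c_1, so
  gamma(0) = c_0 / (1 - phi_1^2) = 4 / (1 - (-0.239)^2) = 4 / 0.942879 = 4.242326.
  gamma(1) = phi_1 gamma(0) = (-0.239)(4.242326) = -1.013916.
Therefore gamma(1) = -1.0139 (to 4 decimal places).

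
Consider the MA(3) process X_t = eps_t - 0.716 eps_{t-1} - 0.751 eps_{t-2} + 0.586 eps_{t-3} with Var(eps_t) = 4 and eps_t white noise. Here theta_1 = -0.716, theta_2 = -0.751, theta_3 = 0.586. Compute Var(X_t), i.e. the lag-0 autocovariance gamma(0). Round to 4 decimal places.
\gamma(0) = 9.6802

For an MA(q) process X_t = eps_t + sum_i theta_i eps_{t-i} with
Var(eps_t) = sigma^2, the variance is
  gamma(0) = sigma^2 * (1 + sum_i theta_i^2).
  sum_i theta_i^2 = (-0.716)^2 + (-0.751)^2 + (0.586)^2 = 0.512656 + 0.564001 + 0.343396 = 1.420053.
  gamma(0) = 4 * (1 + 1.420053) = 4 * 2.420053 = 9.680212, which rounds to 9.6802.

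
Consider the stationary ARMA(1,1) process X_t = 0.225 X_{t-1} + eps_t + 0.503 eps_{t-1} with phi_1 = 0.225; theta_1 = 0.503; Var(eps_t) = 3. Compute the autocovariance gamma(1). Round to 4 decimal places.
\gamma(1) = 2.5608

Multiply the model equation by X_{t-k} and take expectations. With theta_0 = psi_0 = 1 and psi_j the MA(infinity) weights, this gives
  gamma(k) - sum_i phi_i gamma(k-i) = c_k,
  c_k = sigma^2 * sum_{j=k..q} theta_j psi_{j-k}   (c_k = 0 for k > q),
using gamma(-m) = gamma(m).
psi-weights needed (psi_j = theta_j + sum_i phi_i psi_{j-i}):
  psi_1 = theta_1 + phi_1 = 0.503 + (0.225) = 0.728
Right-hand sides:
  c_0 = sigma^2 (1 + theta_1 psi_1) = 3 * (1 + (0.503)(0.728)) = 3 * 1.366184 = 4.098552
  c_1 = sigma^2 theta_1 = 3 * (0.503) = 1.509
  c_2 = 0
Equations for k = 0 and k = 1 (AR order 1):
  gamma(0) = phi_1 gamma(1) + c_0
  gamma(1) = phi_1 gamma(0) + c_1
Substituting the second into the first: gamma(0) (1 - phi_1^2) = c_0 + phi_1 c_1, so
  gamma(0) = (c_0 + phi_1 c_1) / (1 - phi_1^2) = (4.098552 + (0.225)(1.509)) / (1 - (0.225)^2) = 4.438077 / 0.949375 = 4.674735.
  gamma(1) = phi_1 gamma(0) + c_1 = (0.225)(4.674735) + (1.509) = 2.560815.
Therefore gamma(1) = 2.5608 (to 4 decimal places).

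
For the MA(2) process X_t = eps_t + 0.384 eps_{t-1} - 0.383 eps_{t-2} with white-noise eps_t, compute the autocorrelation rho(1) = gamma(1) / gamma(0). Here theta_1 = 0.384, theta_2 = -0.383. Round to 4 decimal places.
\rho(1) = 0.1831

For an MA(q) process with theta_0 = 1, the autocovariance is
  gamma(k) = sigma^2 * sum_{i=0..q-k} theta_i * theta_{i+k},
and rho(k) = gamma(k) / gamma(0). Sigma^2 cancels.
  numerator   = (1)*(0.384) + (0.384)*(-0.383) = 0.236928.
  denominator = (1)^2 + (0.384)^2 + (-0.383)^2 = 1.294145.
  rho(1) = 0.236928 / 1.294145 = 0.1831.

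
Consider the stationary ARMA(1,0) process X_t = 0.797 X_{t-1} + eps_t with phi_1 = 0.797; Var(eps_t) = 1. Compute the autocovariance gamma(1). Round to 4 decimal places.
\gamma(1) = 2.1848

Multiply the model equation by X_{t-k} and take expectations. With theta_0 = psi_0 = 1 and psi_j the MA(infinity) weights, this gives
  gamma(k) - sum_i phi_i gamma(k-i) = c_k,
  c_k = sigma^2 * sum_{j=k..q} theta_j psi_{j-k}   (c_k = 0 for k > q),
using gamma(-m) = gamma(m).
Pure AR (q = 0): c_0 = sigma^2 = 1, c_k = 0 for k >= 1.
Equations for k = 0 and k = 1 (AR order 1):
  gamma(0) = phi_1 gamma(1) + c_0
  gamma(1) = phi_1 gamma(0) + c_1
Substituting the second into the first: gamma(0) (1 - phi_1^2) = c_0 + phi_1 c_1, so
  gamma(0) = c_0 / (1 - phi_1^2) = 1 / (1 - (0.797)^2) = 1 / 0.364791 = 2.741296.
  gamma(1) = phi_1 gamma(0) = (0.797)(2.741296) = 2.184813.
Therefore gamma(1) = 2.1848 (to 4 decimal places).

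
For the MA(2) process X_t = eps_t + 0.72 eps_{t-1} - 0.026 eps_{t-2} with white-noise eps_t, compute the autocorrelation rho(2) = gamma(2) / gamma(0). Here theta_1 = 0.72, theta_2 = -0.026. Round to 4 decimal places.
\rho(2) = -0.0171

For an MA(q) process with theta_0 = 1, the autocovariance is
  gamma(k) = sigma^2 * sum_{i=0..q-k} theta_i * theta_{i+k},
and rho(k) = gamma(k) / gamma(0). Sigma^2 cancels.
  numerator   = (1)*(-0.026) = -0.026.
  denominator = (1)^2 + (0.72)^2 + (-0.026)^2 = 1.519076.
  rho(2) = -0.026 / 1.519076 = -0.0171.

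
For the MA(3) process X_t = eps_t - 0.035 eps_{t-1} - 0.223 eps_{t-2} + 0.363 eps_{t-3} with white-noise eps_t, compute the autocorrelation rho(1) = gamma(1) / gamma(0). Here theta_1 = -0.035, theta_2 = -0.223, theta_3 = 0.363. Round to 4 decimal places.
\rho(1) = -0.0914

For an MA(q) process with theta_0 = 1, the autocovariance is
  gamma(k) = sigma^2 * sum_{i=0..q-k} theta_i * theta_{i+k},
and rho(k) = gamma(k) / gamma(0). Sigma^2 cancels.
  numerator   = (1)*(-0.035) + (-0.035)*(-0.223) + (-0.223)*(0.363) = -0.108144.
  denominator = (1)^2 + (-0.035)^2 + (-0.223)^2 + (0.363)^2 = 1.182723.
  rho(1) = -0.108144 / 1.182723 = -0.0914.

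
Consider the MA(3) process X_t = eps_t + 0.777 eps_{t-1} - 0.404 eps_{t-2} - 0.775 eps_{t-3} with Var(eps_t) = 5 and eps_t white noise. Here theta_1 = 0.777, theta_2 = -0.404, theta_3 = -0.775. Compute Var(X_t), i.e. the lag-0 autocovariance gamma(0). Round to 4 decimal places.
\gamma(0) = 11.8379

For an MA(q) process X_t = eps_t + sum_i theta_i eps_{t-i} with
Var(eps_t) = sigma^2, the variance is
  gamma(0) = sigma^2 * (1 + sum_i theta_i^2).
  sum_i theta_i^2 = (0.777)^2 + (-0.404)^2 + (-0.775)^2 = 0.603729 + 0.163216 + 0.600625 = 1.36757.
  gamma(0) = 5 * (1 + 1.36757) = 5 * 2.36757 = 11.83785, which rounds to 11.8379.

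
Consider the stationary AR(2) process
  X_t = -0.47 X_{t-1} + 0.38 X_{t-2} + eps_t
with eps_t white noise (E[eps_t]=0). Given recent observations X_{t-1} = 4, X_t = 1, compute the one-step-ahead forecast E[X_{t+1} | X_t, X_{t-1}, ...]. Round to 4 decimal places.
E[X_{t+1} \mid \mathcal F_t] = 1.0500

For an AR(p) model X_t = c + sum_i phi_i X_{t-i} + eps_t, the
one-step-ahead conditional mean is
  E[X_{t+1} | X_t, ...] = c + sum_i phi_i X_{t+1-i}.
Substitute known values:
  E[X_{t+1} | ...] = (-0.47) * (1) + (0.38) * (4)
                   = 1.0500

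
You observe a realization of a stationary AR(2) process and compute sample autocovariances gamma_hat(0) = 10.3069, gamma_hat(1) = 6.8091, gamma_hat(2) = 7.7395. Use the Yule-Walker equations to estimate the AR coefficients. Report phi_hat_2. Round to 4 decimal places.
\hat\phi_{2} = 0.5580

The Yule-Walker equations for an AR(p) process read, in matrix form,
  Gamma_p phi = r_p,   with   (Gamma_p)_{ij} = gamma(|i - j|),
                       (r_p)_i = gamma(i),   i,j = 1..p.
Substitute the sample gammas (Toeplitz matrix and right-hand side of size 2):
  Gamma_p = [[10.3069, 6.8091], [6.8091, 10.3069]]
  r_p     = [6.8091, 7.7395]
Written out:
  10.3069 phi_1 + 6.8091 phi_2 = 6.8091
  6.8091 phi_1 + 10.3069 phi_2 = 7.7395
Solve by Cramer's rule:
  det = gamma(0)^2 - gamma(1)^2 = (10.3069)^2 - (6.8091)^2 = 106.23218761 - 46.36384281 = 59.8683448
  phi_hat_1 = [gamma(1) gamma(0) - gamma(1) gamma(2)] / det = [(6.8091)(10.3069) - (6.8091)(7.7395)] / 59.8683448 = 17.48168334 / 59.8683448 = 0.292
  phi_hat_2 = [gamma(0) gamma(2) - gamma(1)^2] / det = [(10.3069)(7.7395) - (6.8091)^2] / 59.8683448 = 33.40640974 / 59.8683448 = 0.558
So phi_hat = [0.2920, 0.5580].
Therefore phi_hat_2 = 0.5580.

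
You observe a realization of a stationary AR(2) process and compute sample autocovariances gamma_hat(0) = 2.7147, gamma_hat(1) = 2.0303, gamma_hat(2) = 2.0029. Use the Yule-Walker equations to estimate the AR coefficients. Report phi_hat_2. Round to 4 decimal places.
\hat\phi_{2} = 0.4050

The Yule-Walker equations for an AR(p) process read, in matrix form,
  Gamma_p phi = r_p,   with   (Gamma_p)_{ij} = gamma(|i - j|),
                       (r_p)_i = gamma(i),   i,j = 1..p.
Substitute the sample gammas (Toeplitz matrix and right-hand side of size 2):
  Gamma_p = [[2.7147, 2.0303], [2.0303, 2.7147]]
  r_p     = [2.0303, 2.0029]
Written out:
  2.7147 phi_1 + 2.0303 phi_2 = 2.0303
  2.0303 phi_1 + 2.7147 phi_2 = 2.0029
Solve by Cramer's rule:
  det = gamma(0)^2 - gamma(1)^2 = (2.7147)^2 - (2.0303)^2 = 7.36959609 - 4.12211809 = 3.247478
  phi_hat_1 = [gamma(1) gamma(0) - gamma(1) gamma(2)] / det = [(2.0303)(2.7147) - (2.0303)(2.0029)] / 3.247478 = 1.44516754 / 3.247478 = 0.445
  phi_hat_2 = [gamma(0) gamma(2) - gamma(1)^2] / det = [(2.7147)(2.0029) - (2.0303)^2] / 3.247478 = 1.31515454 / 3.247478 = 0.405
So phi_hat = [0.4450, 0.4050].
Therefore phi_hat_2 = 0.4050.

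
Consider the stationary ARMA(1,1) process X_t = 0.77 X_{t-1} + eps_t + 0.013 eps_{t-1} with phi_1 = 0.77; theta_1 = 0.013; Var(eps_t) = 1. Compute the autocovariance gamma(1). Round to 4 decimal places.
\gamma(1) = 1.9426

Multiply the model equation by X_{t-k} and take expectations. With theta_0 = psi_0 = 1 and psi_j the MA(infinity) weights, this gives
  gamma(k) - sum_i phi_i gamma(k-i) = c_k,
  c_k = sigma^2 * sum_{j=k..q} theta_j psi_{j-k}   (c_k = 0 for k > q),
using gamma(-m) = gamma(m).
psi-weights needed (psi_j = theta_j + sum_i phi_i psi_{j-i}):
  psi_1 = theta_1 + phi_1 = 0.013 + (0.77) = 0.783
Right-hand sides:
  c_0 = sigma^2 (1 + theta_1 psi_1) = 1 * (1 + (0.013)(0.783)) = 1 * 1.010179 = 1.010179
  c_1 = sigma^2 theta_1 = 1 * (0.013) = 0.013
  c_2 = 0
Equations for k = 0 and k = 1 (AR order 1):
  gamma(0) = phi_1 gamma(1) + c_0
  gamma(1) = phi_1 gamma(0) + c_1
Substituting the second into the first: gamma(0) (1 - phi_1^2) = c_0 + phi_1 c_1, so
  gamma(0) = (c_0 + phi_1 c_1) / (1 - phi_1^2) = (1.010179 + (0.77)(0.013)) / (1 - (0.77)^2) = 1.020189 / 0.4071 = 2.505991.
  gamma(1) = phi_1 gamma(0) + c_1 = (0.77)(2.505991) + (0.013) = 1.942613.
Therefore gamma(1) = 1.9426 (to 4 decimal places).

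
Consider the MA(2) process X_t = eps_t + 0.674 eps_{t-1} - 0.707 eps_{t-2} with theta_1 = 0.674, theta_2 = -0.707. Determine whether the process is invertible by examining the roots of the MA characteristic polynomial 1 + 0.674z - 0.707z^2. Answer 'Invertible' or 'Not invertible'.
\text{Not invertible}

The MA(q) characteristic polynomial is P(z) = 1 + 0.674z - 0.707z^2.
Invertibility requires all roots to lie outside the unit circle, i.e. |z| > 1 for every root.
Set 1 + (0.674) z + (-0.707) z^2 = 0, i.e. a z^2 + b z + c = 0 with a = -0.707, b = 0.674, c = 1.
Discriminant D = b^2 - 4ac = (0.674)^2 - 4*(-0.707)*1 = 0.454276 - (-2.828) = 3.282276.
D >= 0, so the roots are real: z = (-b +/- sqrt(D)) / (2a) = (-0.674 +/- 1.811705) / (-1.414).
  z_1 = (-0.674 + 1.811705) / (-1.414) = -0.8046,   |z_1| = 0.8046.
  z_2 = (-0.674 - 1.811705) / (-1.414) = 1.7579,   |z_2| = 1.7579.
Moduli of all roots: 0.8046, 1.7579.
All moduli strictly greater than 1? No.
Verdict: Not invertible.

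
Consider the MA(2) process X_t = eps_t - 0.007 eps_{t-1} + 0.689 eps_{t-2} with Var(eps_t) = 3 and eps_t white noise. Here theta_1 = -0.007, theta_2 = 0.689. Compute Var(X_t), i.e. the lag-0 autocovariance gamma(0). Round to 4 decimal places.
\gamma(0) = 4.4243

For an MA(q) process X_t = eps_t + sum_i theta_i eps_{t-i} with
Var(eps_t) = sigma^2, the variance is
  gamma(0) = sigma^2 * (1 + sum_i theta_i^2).
  sum_i theta_i^2 = (-0.007)^2 + (0.689)^2 = 0.000049 + 0.474721 = 0.47477.
  gamma(0) = 3 * (1 + 0.47477) = 3 * 1.47477 = 4.42431, which rounds to 4.4243.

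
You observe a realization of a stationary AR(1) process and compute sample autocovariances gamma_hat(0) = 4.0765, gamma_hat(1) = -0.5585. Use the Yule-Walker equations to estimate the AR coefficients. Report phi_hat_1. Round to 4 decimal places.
\hat\phi_{1} = -0.1370

The Yule-Walker equations for an AR(p) process read, in matrix form,
  Gamma_p phi = r_p,   with   (Gamma_p)_{ij} = gamma(|i - j|),
                       (r_p)_i = gamma(i),   i,j = 1..p.
Substitute the sample gammas (Toeplitz matrix and right-hand side of size 1):
  Gamma_p = [[4.0765]]
  r_p     = [-0.5585]
With p = 1 this is the single equation gamma(0) phi_1 = gamma(1):
  phi_hat_1 = gamma(1) / gamma(0) = -0.5585 / 4.0765 = -0.1370.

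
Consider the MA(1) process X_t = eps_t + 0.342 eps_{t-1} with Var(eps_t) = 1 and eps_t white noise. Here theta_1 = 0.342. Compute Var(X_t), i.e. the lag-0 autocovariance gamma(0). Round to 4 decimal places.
\gamma(0) = 1.1170

For an MA(q) process X_t = eps_t + sum_i theta_i eps_{t-i} with
Var(eps_t) = sigma^2, the variance is
  gamma(0) = sigma^2 * (1 + sum_i theta_i^2).
  sum_i theta_i^2 = (0.342)^2 = 0.116964.
  gamma(0) = 1 * (1 + 0.116964) = 1 * 1.116964 = 1.116964, which rounds to 1.1170.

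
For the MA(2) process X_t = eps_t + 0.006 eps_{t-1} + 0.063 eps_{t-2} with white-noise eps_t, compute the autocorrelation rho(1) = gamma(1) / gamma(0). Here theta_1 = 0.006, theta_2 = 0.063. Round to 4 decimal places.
\rho(1) = 0.0064

For an MA(q) process with theta_0 = 1, the autocovariance is
  gamma(k) = sigma^2 * sum_{i=0..q-k} theta_i * theta_{i+k},
and rho(k) = gamma(k) / gamma(0). Sigma^2 cancels.
  numerator   = (1)*(0.006) + (0.006)*(0.063) = 0.006378.
  denominator = (1)^2 + (0.006)^2 + (0.063)^2 = 1.004005.
  rho(1) = 0.006378 / 1.004005 = 0.0064.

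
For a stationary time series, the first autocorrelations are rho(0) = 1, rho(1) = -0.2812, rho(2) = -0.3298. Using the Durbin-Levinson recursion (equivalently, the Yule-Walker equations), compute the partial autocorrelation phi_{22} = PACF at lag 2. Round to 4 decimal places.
\phi_{22} = -0.4440

The PACF at lag k is phi_{kk}, the last component of the solution
to the Yule-Walker system G_k phi = r_k where
  (G_k)_{ij} = rho(|i - j|), (r_k)_i = rho(i), i,j = 1..k.
Equivalently, Durbin-Levinson gives phi_{kk} iteratively:
  phi_{11} = rho(1)
  phi_{kk} = [rho(k) - sum_{j=1..k-1} phi_{k-1,j} rho(k-j)]
            / [1 - sum_{j=1..k-1} phi_{k-1,j} rho(j)],
  phi_{k,j} = phi_{k-1,j} - phi_{kk} phi_{k-1,k-j},  j = 1..k-1.
Step k = 1:
  phi_11 = rho(1) = -0.2812.
Step k = 2:
  phi_22 = [rho(2) - phi_11 rho(1)] / [1 - phi_11 rho(1)] = [-0.3298 - (-0.2812)(-0.2812)] / [1 - (-0.2812)(-0.2812)]
         = -0.40887344 / 0.92092656 = -0.444.
Therefore phi_{22} = -0.4440.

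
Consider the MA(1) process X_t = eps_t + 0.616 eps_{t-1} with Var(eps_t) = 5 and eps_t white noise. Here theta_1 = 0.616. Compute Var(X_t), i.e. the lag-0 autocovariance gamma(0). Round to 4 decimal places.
\gamma(0) = 6.8973

For an MA(q) process X_t = eps_t + sum_i theta_i eps_{t-i} with
Var(eps_t) = sigma^2, the variance is
  gamma(0) = sigma^2 * (1 + sum_i theta_i^2).
  sum_i theta_i^2 = (0.616)^2 = 0.379456.
  gamma(0) = 5 * (1 + 0.379456) = 5 * 1.379456 = 6.89728, which rounds to 6.8973.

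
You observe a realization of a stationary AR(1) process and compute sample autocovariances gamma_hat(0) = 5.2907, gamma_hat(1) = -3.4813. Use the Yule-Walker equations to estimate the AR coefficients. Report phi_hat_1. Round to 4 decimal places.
\hat\phi_{1} = -0.6580

The Yule-Walker equations for an AR(p) process read, in matrix form,
  Gamma_p phi = r_p,   with   (Gamma_p)_{ij} = gamma(|i - j|),
                       (r_p)_i = gamma(i),   i,j = 1..p.
Substitute the sample gammas (Toeplitz matrix and right-hand side of size 1):
  Gamma_p = [[5.2907]]
  r_p     = [-3.4813]
With p = 1 this is the single equation gamma(0) phi_1 = gamma(1):
  phi_hat_1 = gamma(1) / gamma(0) = -3.4813 / 5.2907 = -0.6580.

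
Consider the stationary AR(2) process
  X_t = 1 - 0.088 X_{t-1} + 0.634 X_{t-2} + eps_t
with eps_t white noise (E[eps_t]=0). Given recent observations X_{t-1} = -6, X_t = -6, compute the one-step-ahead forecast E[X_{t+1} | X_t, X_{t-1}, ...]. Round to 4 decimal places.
E[X_{t+1} \mid \mathcal F_t] = -2.2760

For an AR(p) model X_t = c + sum_i phi_i X_{t-i} + eps_t, the
one-step-ahead conditional mean is
  E[X_{t+1} | X_t, ...] = c + sum_i phi_i X_{t+1-i}.
Substitute known values:
  E[X_{t+1} | ...] = 1 + (-0.088) * (-6) + (0.634) * (-6)
                   = -2.2760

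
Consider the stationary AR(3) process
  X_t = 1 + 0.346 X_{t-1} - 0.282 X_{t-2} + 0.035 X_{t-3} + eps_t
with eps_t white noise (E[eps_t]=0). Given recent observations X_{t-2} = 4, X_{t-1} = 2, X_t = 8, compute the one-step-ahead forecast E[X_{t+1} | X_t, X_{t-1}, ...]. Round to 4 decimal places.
E[X_{t+1} \mid \mathcal F_t] = 3.3440

For an AR(p) model X_t = c + sum_i phi_i X_{t-i} + eps_t, the
one-step-ahead conditional mean is
  E[X_{t+1} | X_t, ...] = c + sum_i phi_i X_{t+1-i}.
Substitute known values:
  E[X_{t+1} | ...] = 1 + (0.346) * (8) + (-0.282) * (2) + (0.035) * (4)
                   = 3.3440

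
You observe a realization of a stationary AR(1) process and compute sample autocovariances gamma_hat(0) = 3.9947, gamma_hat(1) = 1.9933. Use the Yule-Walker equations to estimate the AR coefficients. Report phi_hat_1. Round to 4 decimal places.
\hat\phi_{1} = 0.4990

The Yule-Walker equations for an AR(p) process read, in matrix form,
  Gamma_p phi = r_p,   with   (Gamma_p)_{ij} = gamma(|i - j|),
                       (r_p)_i = gamma(i),   i,j = 1..p.
Substitute the sample gammas (Toeplitz matrix and right-hand side of size 1):
  Gamma_p = [[3.9947]]
  r_p     = [1.9933]
With p = 1 this is the single equation gamma(0) phi_1 = gamma(1):
  phi_hat_1 = gamma(1) / gamma(0) = 1.9933 / 3.9947 = 0.4990.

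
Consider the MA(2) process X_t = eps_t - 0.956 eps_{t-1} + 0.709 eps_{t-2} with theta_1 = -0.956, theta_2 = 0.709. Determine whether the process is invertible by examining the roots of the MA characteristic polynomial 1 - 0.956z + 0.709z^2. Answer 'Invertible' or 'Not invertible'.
\text{Invertible}

The MA(q) characteristic polynomial is P(z) = 1 - 0.956z + 0.709z^2.
Invertibility requires all roots to lie outside the unit circle, i.e. |z| > 1 for every root.
Set 1 + (-0.956) z + (0.709) z^2 = 0, i.e. a z^2 + b z + c = 0 with a = 0.709, b = -0.956, c = 1.
Discriminant D = b^2 - 4ac = (-0.956)^2 - 4*(0.709)*1 = 0.913936 - (2.836) = -1.922064.
D < 0, so the roots are the complex-conjugate pair z = (-b +/- i sqrt(-D)) / (2a) = 0.6742 +/- 0.9777i.
For a conjugate pair |z|^2 = z * conj(z) = (product of roots) = c/a = 1/(0.709) = 1.410437, so |z| = sqrt(1.410437) = 1.1876 for both roots.
Moduli of all roots: 1.1876, 1.1876.
All moduli strictly greater than 1? Yes.
Verdict: Invertible.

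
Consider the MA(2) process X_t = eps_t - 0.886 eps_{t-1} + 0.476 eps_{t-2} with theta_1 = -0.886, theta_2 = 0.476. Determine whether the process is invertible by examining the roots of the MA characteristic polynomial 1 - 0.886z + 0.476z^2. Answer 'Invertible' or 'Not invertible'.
\text{Invertible}

The MA(q) characteristic polynomial is P(z) = 1 - 0.886z + 0.476z^2.
Invertibility requires all roots to lie outside the unit circle, i.e. |z| > 1 for every root.
Set 1 + (-0.886) z + (0.476) z^2 = 0, i.e. a z^2 + b z + c = 0 with a = 0.476, b = -0.886, c = 1.
Discriminant D = b^2 - 4ac = (-0.886)^2 - 4*(0.476)*1 = 0.784996 - (1.904) = -1.119004.
D < 0, so the roots are the complex-conjugate pair z = (-b +/- i sqrt(-D)) / (2a) = 0.9307 +/- 1.1112i.
For a conjugate pair |z|^2 = z * conj(z) = (product of roots) = c/a = 1/(0.476) = 2.10084, so |z| = sqrt(2.10084) = 1.4494 for both roots.
Moduli of all roots: 1.4494, 1.4494.
All moduli strictly greater than 1? Yes.
Verdict: Invertible.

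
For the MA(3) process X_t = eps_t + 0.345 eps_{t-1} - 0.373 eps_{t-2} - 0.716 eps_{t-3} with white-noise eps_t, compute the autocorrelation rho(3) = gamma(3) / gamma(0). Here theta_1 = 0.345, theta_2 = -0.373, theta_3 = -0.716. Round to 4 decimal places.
\rho(3) = -0.4043

For an MA(q) process with theta_0 = 1, the autocovariance is
  gamma(k) = sigma^2 * sum_{i=0..q-k} theta_i * theta_{i+k},
and rho(k) = gamma(k) / gamma(0). Sigma^2 cancels.
  numerator   = (1)*(-0.716) = -0.716.
  denominator = (1)^2 + (0.345)^2 + (-0.373)^2 + (-0.716)^2 = 1.77081.
  rho(3) = -0.716 / 1.77081 = -0.4043.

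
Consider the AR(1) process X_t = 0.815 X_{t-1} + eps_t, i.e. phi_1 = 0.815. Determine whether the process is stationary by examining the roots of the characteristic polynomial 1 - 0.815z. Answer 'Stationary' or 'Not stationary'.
\text{Stationary}

The AR(p) characteristic polynomial is P(z) = 1 - 0.815z.
Stationarity requires all roots to lie outside the unit circle, i.e. |z| > 1 for every root.
This is linear in z: 1 + (-0.815) z = 0  =>  z = -1/(-0.815) = 1.226994,  |z| = 1.226994.
Moduli of all roots: 1.2270.
All moduli strictly greater than 1? Yes.
Verdict: Stationary.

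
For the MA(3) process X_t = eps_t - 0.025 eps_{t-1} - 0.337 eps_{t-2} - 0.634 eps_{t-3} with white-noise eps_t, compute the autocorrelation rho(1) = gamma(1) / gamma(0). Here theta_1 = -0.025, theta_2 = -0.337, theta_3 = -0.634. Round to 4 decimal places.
\rho(1) = 0.1300

For an MA(q) process with theta_0 = 1, the autocovariance is
  gamma(k) = sigma^2 * sum_{i=0..q-k} theta_i * theta_{i+k},
and rho(k) = gamma(k) / gamma(0). Sigma^2 cancels.
  numerator   = (1)*(-0.025) + (-0.025)*(-0.337) + (-0.337)*(-0.634) = 0.197083.
  denominator = (1)^2 + (-0.025)^2 + (-0.337)^2 + (-0.634)^2 = 1.51615.
  rho(1) = 0.197083 / 1.51615 = 0.1300.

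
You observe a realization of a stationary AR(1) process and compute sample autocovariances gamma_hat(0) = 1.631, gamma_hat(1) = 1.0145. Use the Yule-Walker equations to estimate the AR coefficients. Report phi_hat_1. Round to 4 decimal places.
\hat\phi_{1} = 0.6220

The Yule-Walker equations for an AR(p) process read, in matrix form,
  Gamma_p phi = r_p,   with   (Gamma_p)_{ij} = gamma(|i - j|),
                       (r_p)_i = gamma(i),   i,j = 1..p.
Substitute the sample gammas (Toeplitz matrix and right-hand side of size 1):
  Gamma_p = [[1.631]]
  r_p     = [1.0145]
With p = 1 this is the single equation gamma(0) phi_1 = gamma(1):
  phi_hat_1 = gamma(1) / gamma(0) = 1.0145 / 1.631 = 0.6220.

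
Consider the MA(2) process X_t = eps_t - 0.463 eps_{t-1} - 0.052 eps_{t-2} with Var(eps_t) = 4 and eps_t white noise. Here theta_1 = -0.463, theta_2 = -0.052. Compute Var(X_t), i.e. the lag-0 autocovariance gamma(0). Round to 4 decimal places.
\gamma(0) = 4.8683

For an MA(q) process X_t = eps_t + sum_i theta_i eps_{t-i} with
Var(eps_t) = sigma^2, the variance is
  gamma(0) = sigma^2 * (1 + sum_i theta_i^2).
  sum_i theta_i^2 = (-0.463)^2 + (-0.052)^2 = 0.214369 + 0.002704 = 0.217073.
  gamma(0) = 4 * (1 + 0.217073) = 4 * 1.217073 = 4.868292, which rounds to 4.8683.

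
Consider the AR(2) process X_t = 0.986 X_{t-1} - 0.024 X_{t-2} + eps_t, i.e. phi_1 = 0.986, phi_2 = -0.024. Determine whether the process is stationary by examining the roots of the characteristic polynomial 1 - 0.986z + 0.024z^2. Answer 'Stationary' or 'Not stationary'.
\text{Stationary}

The AR(p) characteristic polynomial is P(z) = 1 - 0.986z + 0.024z^2.
Stationarity requires all roots to lie outside the unit circle, i.e. |z| > 1 for every root.
Set 1 + (-0.986) z + (0.024) z^2 = 0, i.e. a z^2 + b z + c = 0 with a = 0.024, b = -0.986, c = 1.
Discriminant D = b^2 - 4ac = (-0.986)^2 - 4*(0.024)*1 = 0.972196 - (0.096) = 0.876196.
D >= 0, so the roots are real: z = (-b +/- sqrt(D)) / (2a) = (0.986 +/- 0.936053) / (0.048).
  z_1 = (0.986 + 0.936053) / (0.048) = 40.0428,   |z_1| = 40.0428.
  z_2 = (0.986 - 0.936053) / (0.048) = 1.0406,   |z_2| = 1.0406.
Moduli of all roots: 40.0428, 1.0406.
All moduli strictly greater than 1? Yes.
Verdict: Stationary.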